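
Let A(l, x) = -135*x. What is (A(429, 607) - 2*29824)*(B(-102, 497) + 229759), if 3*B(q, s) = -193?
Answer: -97569470812/3 ≈ -3.2523e+10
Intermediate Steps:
B(q, s) = -193/3 (B(q, s) = (⅓)*(-193) = -193/3)
(A(429, 607) - 2*29824)*(B(-102, 497) + 229759) = (-135*607 - 2*29824)*(-193/3 + 229759) = (-81945 - 59648)*(689084/3) = -141593*689084/3 = -97569470812/3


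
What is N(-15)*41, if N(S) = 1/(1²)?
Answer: 41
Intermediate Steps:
N(S) = 1 (N(S) = 1/1 = 1)
N(-15)*41 = 1*41 = 41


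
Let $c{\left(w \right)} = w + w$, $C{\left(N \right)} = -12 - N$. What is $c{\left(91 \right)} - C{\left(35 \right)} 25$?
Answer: $1357$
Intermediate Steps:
$c{\left(w \right)} = 2 w$
$c{\left(91 \right)} - C{\left(35 \right)} 25 = 2 \cdot 91 - \left(-12 - 35\right) 25 = 182 - \left(-12 - 35\right) 25 = 182 - \left(-47\right) 25 = 182 - -1175 = 182 + 1175 = 1357$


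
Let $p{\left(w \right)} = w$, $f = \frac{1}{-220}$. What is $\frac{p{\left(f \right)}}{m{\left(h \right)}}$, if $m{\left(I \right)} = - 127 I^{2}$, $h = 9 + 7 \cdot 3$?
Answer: $\frac{1}{25146000} \approx 3.9768 \cdot 10^{-8}$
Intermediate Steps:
$h = 30$ ($h = 9 + 21 = 30$)
$f = - \frac{1}{220} \approx -0.0045455$
$\frac{p{\left(f \right)}}{m{\left(h \right)}} = - \frac{1}{220 \left(- 127 \cdot 30^{2}\right)} = - \frac{1}{220 \left(\left(-127\right) 900\right)} = - \frac{1}{220 \left(-114300\right)} = \left(- \frac{1}{220}\right) \left(- \frac{1}{114300}\right) = \frac{1}{25146000}$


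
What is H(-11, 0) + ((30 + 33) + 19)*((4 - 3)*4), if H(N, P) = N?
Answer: 317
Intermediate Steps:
H(-11, 0) + ((30 + 33) + 19)*((4 - 3)*4) = -11 + ((30 + 33) + 19)*((4 - 3)*4) = -11 + (63 + 19)*(1*4) = -11 + 82*4 = -11 + 328 = 317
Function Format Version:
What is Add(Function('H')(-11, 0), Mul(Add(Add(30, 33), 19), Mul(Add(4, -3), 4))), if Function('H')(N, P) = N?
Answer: 317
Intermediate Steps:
Add(Function('H')(-11, 0), Mul(Add(Add(30, 33), 19), Mul(Add(4, -3), 4))) = Add(-11, Mul(Add(Add(30, 33), 19), Mul(Add(4, -3), 4))) = Add(-11, Mul(Add(63, 19), Mul(1, 4))) = Add(-11, Mul(82, 4)) = Add(-11, 328) = 317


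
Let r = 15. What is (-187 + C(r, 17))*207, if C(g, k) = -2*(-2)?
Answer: -37881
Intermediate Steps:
C(g, k) = 4
(-187 + C(r, 17))*207 = (-187 + 4)*207 = -183*207 = -37881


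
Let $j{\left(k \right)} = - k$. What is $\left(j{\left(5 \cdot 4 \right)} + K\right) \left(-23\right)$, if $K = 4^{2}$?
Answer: $92$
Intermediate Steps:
$K = 16$
$\left(j{\left(5 \cdot 4 \right)} + K\right) \left(-23\right) = \left(- 5 \cdot 4 + 16\right) \left(-23\right) = \left(\left(-1\right) 20 + 16\right) \left(-23\right) = \left(-20 + 16\right) \left(-23\right) = \left(-4\right) \left(-23\right) = 92$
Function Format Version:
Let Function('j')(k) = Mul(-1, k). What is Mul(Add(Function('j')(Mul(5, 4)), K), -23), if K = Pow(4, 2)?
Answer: 92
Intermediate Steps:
K = 16
Mul(Add(Function('j')(Mul(5, 4)), K), -23) = Mul(Add(Mul(-1, Mul(5, 4)), 16), -23) = Mul(Add(Mul(-1, 20), 16), -23) = Mul(Add(-20, 16), -23) = Mul(-4, -23) = 92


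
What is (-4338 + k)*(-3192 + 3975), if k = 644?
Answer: -2892402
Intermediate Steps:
(-4338 + k)*(-3192 + 3975) = (-4338 + 644)*(-3192 + 3975) = -3694*783 = -2892402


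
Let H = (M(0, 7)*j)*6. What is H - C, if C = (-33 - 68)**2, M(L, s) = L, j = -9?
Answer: -10201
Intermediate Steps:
H = 0 (H = (0*(-9))*6 = 0*6 = 0)
C = 10201 (C = (-101)**2 = 10201)
H - C = 0 - 1*10201 = 0 - 10201 = -10201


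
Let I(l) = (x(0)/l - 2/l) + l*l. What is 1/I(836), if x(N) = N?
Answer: 418/292138527 ≈ 1.4308e-6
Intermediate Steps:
I(l) = l**2 - 2/l (I(l) = (0/l - 2/l) + l*l = (0 - 2/l) + l**2 = -2/l + l**2 = l**2 - 2/l)
1/I(836) = 1/((-2 + 836**3)/836) = 1/((-2 + 584277056)/836) = 1/((1/836)*584277054) = 1/(292138527/418) = 418/292138527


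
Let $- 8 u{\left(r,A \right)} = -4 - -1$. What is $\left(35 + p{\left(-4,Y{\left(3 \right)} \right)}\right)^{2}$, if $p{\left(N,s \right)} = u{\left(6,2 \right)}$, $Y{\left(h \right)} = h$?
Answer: $\frac{80089}{64} \approx 1251.4$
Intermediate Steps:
$u{\left(r,A \right)} = \frac{3}{8}$ ($u{\left(r,A \right)} = - \frac{-4 - -1}{8} = - \frac{-4 + 1}{8} = \left(- \frac{1}{8}\right) \left(-3\right) = \frac{3}{8}$)
$p{\left(N,s \right)} = \frac{3}{8}$
$\left(35 + p{\left(-4,Y{\left(3 \right)} \right)}\right)^{2} = \left(35 + \frac{3}{8}\right)^{2} = \left(\frac{283}{8}\right)^{2} = \frac{80089}{64}$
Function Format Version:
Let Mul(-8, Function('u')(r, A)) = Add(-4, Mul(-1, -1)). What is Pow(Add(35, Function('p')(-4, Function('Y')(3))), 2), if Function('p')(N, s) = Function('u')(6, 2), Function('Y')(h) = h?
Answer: Rational(80089, 64) ≈ 1251.4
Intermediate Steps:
Function('u')(r, A) = Rational(3, 8) (Function('u')(r, A) = Mul(Rational(-1, 8), Add(-4, Mul(-1, -1))) = Mul(Rational(-1, 8), Add(-4, 1)) = Mul(Rational(-1, 8), -3) = Rational(3, 8))
Function('p')(N, s) = Rational(3, 8)
Pow(Add(35, Function('p')(-4, Function('Y')(3))), 2) = Pow(Add(35, Rational(3, 8)), 2) = Pow(Rational(283, 8), 2) = Rational(80089, 64)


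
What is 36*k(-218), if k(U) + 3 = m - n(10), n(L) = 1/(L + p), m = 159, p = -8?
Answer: 5598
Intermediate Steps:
n(L) = 1/(-8 + L) (n(L) = 1/(L - 8) = 1/(-8 + L))
k(U) = 311/2 (k(U) = -3 + (159 - 1/(-8 + 10)) = -3 + (159 - 1/2) = -3 + 317/2 = 311/2)
36*k(-218) = 36*(311/2) = 5598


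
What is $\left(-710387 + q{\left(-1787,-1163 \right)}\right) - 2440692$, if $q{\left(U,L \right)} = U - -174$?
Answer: $-3152692$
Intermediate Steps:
$q{\left(U,L \right)} = 174 + U$ ($q{\left(U,L \right)} = U + 174 = 174 + U$)
$\left(-710387 + q{\left(-1787,-1163 \right)}\right) - 2440692 = \left(-710387 + \left(174 - 1787\right)\right) - 2440692 = \left(-710387 - 1613\right) - 2440692 = -712000 - 2440692 = -3152692$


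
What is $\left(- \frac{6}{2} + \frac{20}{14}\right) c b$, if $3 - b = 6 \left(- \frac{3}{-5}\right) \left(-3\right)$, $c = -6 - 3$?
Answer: $\frac{6831}{35} \approx 195.17$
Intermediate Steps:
$c = -9$ ($c = -6 - 3 = -9$)
$b = \frac{69}{5}$ ($b = 3 - 6 \left(- \frac{3}{-5}\right) \left(-3\right) = 3 - 6 \left(\left(-3\right) \left(- \frac{1}{5}\right)\right) \left(-3\right) = 3 - 6 \cdot \frac{3}{5} \left(-3\right) = 3 - \frac{18}{5} \left(-3\right) = 3 - - \frac{54}{5} = 3 + \frac{54}{5} = \frac{69}{5} \approx 13.8$)
$\left(- \frac{6}{2} + \frac{20}{14}\right) c b = \left(- \frac{6}{2} + \frac{20}{14}\right) \left(-9\right) \frac{69}{5} = \left(\left(-6\right) \frac{1}{2} + 20 \cdot \frac{1}{14}\right) \left(-9\right) \frac{69}{5} = \left(-3 + \frac{10}{7}\right) \left(-9\right) \frac{69}{5} = \left(- \frac{11}{7}\right) \left(-9\right) \frac{69}{5} = \frac{99}{7} \cdot \frac{69}{5} = \frac{6831}{35}$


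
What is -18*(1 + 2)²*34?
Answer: -5508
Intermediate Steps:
-18*(1 + 2)²*34 = -18*3²*34 = -18*9*34 = -162*34 = -5508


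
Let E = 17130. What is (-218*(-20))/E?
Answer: 436/1713 ≈ 0.25452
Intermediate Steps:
(-218*(-20))/E = -218*(-20)/17130 = 4360*(1/17130) = 436/1713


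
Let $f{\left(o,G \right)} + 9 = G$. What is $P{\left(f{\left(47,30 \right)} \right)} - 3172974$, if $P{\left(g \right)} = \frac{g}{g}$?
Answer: $-3172973$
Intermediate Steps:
$f{\left(o,G \right)} = -9 + G$
$P{\left(g \right)} = 1$
$P{\left(f{\left(47,30 \right)} \right)} - 3172974 = 1 - 3172974 = -3172973$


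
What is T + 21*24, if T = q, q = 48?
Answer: 552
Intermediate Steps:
T = 48
T + 21*24 = 48 + 21*24 = 48 + 504 = 552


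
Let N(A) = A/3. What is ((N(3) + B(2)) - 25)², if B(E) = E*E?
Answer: 400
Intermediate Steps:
B(E) = E²
N(A) = A/3 (N(A) = A*(⅓) = A/3)
((N(3) + B(2)) - 25)² = (((⅓)*3 + 2²) - 25)² = ((1 + 4) - 25)² = (5 - 25)² = (-20)² = 400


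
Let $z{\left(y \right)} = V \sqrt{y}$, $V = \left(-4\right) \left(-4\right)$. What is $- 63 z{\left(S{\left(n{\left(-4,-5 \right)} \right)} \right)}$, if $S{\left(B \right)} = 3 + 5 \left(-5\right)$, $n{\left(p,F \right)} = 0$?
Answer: $- 1008 i \sqrt{22} \approx - 4727.9 i$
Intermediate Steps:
$S{\left(B \right)} = -22$ ($S{\left(B \right)} = 3 - 25 = -22$)
$V = 16$
$z{\left(y \right)} = 16 \sqrt{y}$
$- 63 z{\left(S{\left(n{\left(-4,-5 \right)} \right)} \right)} = - 63 \cdot 16 \sqrt{-22} = - 63 \cdot 16 i \sqrt{22} = - 1008 i \sqrt{22}$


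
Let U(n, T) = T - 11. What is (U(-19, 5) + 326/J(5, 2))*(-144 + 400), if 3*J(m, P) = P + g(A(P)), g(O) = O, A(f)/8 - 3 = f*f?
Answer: 80640/29 ≈ 2780.7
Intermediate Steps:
A(f) = 24 + 8*f² (A(f) = 24 + 8*(f*f) = 24 + 8*f²)
U(n, T) = -11 + T
J(m, P) = 8 + P/3 + 8*P²/3 (J(m, P) = (P + (24 + 8*P²))/3 = (24 + P + 8*P²)/3 = 8 + P/3 + 8*P²/3)
(U(-19, 5) + 326/J(5, 2))*(-144 + 400) = ((-11 + 5) + 326/(8 + (⅓)*2 + (8/3)*2²))*(-144 + 400) = (-6 + 326/(8 + ⅔ + (8/3)*4))*256 = (-6 + 326/(8 + ⅔ + 32/3))*256 = (-6 + 326/(58/3))*256 = (-6 + 326*(3/58))*256 = (-6 + 489/29)*256 = (315/29)*256 = 80640/29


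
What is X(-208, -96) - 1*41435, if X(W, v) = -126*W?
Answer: -15227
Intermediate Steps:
X(-208, -96) - 1*41435 = -126*(-208) - 1*41435 = 26208 - 41435 = -15227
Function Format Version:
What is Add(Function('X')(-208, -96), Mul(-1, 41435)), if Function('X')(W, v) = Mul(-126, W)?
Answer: -15227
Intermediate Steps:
Add(Function('X')(-208, -96), Mul(-1, 41435)) = Add(Mul(-126, -208), Mul(-1, 41435)) = Add(26208, -41435) = -15227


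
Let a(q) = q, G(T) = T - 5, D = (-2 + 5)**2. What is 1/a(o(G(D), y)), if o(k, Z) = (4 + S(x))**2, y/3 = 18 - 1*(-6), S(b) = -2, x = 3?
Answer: 1/4 ≈ 0.25000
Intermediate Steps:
D = 9 (D = 3**2 = 9)
y = 72 (y = 3*(18 - 1*(-6)) = 3*(18 + 6) = 3*24 = 72)
G(T) = -5 + T
o(k, Z) = 4 (o(k, Z) = (4 - 2)**2 = 2**2 = 4)
1/a(o(G(D), y)) = 1/4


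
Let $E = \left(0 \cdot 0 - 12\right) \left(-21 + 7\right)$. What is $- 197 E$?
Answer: $-33096$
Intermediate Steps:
$E = 168$ ($E = \left(0 - 12\right) \left(-14\right) = \left(-12\right) \left(-14\right) = 168$)
$- 197 E = \left(-197\right) 168 = -33096$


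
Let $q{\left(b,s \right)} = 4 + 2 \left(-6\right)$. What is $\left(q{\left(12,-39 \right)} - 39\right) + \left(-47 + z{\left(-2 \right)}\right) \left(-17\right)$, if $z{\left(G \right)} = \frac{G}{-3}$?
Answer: $\frac{2222}{3} \approx 740.67$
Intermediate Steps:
$z{\left(G \right)} = - \frac{G}{3}$ ($z{\left(G \right)} = G \left(- \frac{1}{3}\right) = - \frac{G}{3}$)
$q{\left(b,s \right)} = -8$ ($q{\left(b,s \right)} = 4 - 12 = -8$)
$\left(q{\left(12,-39 \right)} - 39\right) + \left(-47 + z{\left(-2 \right)}\right) \left(-17\right) = \left(-8 - 39\right) + \left(-47 - - \frac{2}{3}\right) \left(-17\right) = \left(-8 + \left(19 - 58\right)\right) + \left(-47 + \frac{2}{3}\right) \left(-17\right) = \left(-8 - 39\right) - - \frac{2363}{3} = -47 + \frac{2363}{3} = \frac{2222}{3}$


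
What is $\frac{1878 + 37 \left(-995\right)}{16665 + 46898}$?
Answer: $- \frac{34937}{63563} \approx -0.54964$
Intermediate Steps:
$\frac{1878 + 37 \left(-995\right)}{16665 + 46898} = \frac{1878 - 36815}{63563} = \left(-34937\right) \frac{1}{63563} = - \frac{34937}{63563}$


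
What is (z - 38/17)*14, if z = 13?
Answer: 2562/17 ≈ 150.71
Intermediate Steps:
(z - 38/17)*14 = (13 - 38/17)*14 = (183/17)*14 = 2562/17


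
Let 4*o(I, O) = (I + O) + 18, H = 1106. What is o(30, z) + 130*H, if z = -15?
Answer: 575153/4 ≈ 1.4379e+5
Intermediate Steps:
o(I, O) = 9/2 + I/4 + O/4 (o(I, O) = ((I + O) + 18)/4 = (18 + I + O)/4 = 9/2 + I/4 + O/4)
o(30, z) + 130*H = (9/2 + (1/4)*30 + (1/4)*(-15)) + 130*1106 = (9/2 + 15/2 - 15/4) + 143780 = 33/4 + 143780 = 575153/4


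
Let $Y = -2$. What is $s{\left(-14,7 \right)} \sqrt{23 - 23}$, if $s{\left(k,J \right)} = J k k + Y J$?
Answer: $0$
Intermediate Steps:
$s{\left(k,J \right)} = - 2 J + J k^{2}$ ($s{\left(k,J \right)} = J k k - 2 J = J k^{2} - 2 J = - 2 J + J k^{2}$)
$s{\left(-14,7 \right)} \sqrt{23 - 23} = 7 \left(-2 + \left(-14\right)^{2}\right) \sqrt{23 - 23} = 7 \left(-2 + 196\right) \sqrt{0} = 7 \cdot 194 \cdot 0 = 1358 \cdot 0 = 0$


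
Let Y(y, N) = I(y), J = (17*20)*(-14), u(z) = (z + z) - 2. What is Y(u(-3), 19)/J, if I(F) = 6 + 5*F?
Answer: 1/140 ≈ 0.0071429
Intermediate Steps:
u(z) = -2 + 2*z (u(z) = 2*z - 2 = -2 + 2*z)
J = -4760 (J = 340*(-14) = -4760)
Y(y, N) = 6 + 5*y
Y(u(-3), 19)/J = (6 + 5*(-2 + 2*(-3)))/(-4760) = (6 + 5*(-2 - 6))*(-1/4760) = (6 + 5*(-8))*(-1/4760) = (6 - 40)*(-1/4760) = -34*(-1/4760) = 1/140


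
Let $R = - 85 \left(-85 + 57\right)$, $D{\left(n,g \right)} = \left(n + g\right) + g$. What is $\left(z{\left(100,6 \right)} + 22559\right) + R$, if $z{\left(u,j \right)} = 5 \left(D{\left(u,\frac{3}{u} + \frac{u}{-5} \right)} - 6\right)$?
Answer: $\frac{252093}{10} \approx 25209.0$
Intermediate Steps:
$D{\left(n,g \right)} = n + 2 g$ ($D{\left(n,g \right)} = \left(g + n\right) + g = n + 2 g$)
$R = 2380$ ($R = \left(-85\right) \left(-28\right) = 2380$)
$z{\left(u,j \right)} = -30 + 3 u + \frac{30}{u}$ ($z{\left(u,j \right)} = 5 \left(\left(u + 2 \left(\frac{3}{u} + \frac{u}{-5}\right)\right) - 6\right) = 5 \left(\left(u + 2 \left(\frac{3}{u} + u \left(- \frac{1}{5}\right)\right)\right) - 6\right) = 5 \left(\left(u + 2 \left(\frac{3}{u} - \frac{u}{5}\right)\right) - 6\right) = 5 \left(\left(u - \left(- \frac{6}{u} + \frac{2 u}{5}\right)\right) - 6\right) = 5 \left(\left(\frac{6}{u} + \frac{3 u}{5}\right) - 6\right) = 5 \left(-6 + \frac{6}{u} + \frac{3 u}{5}\right) = -30 + 3 u + \frac{30}{u}$)
$\left(z{\left(100,6 \right)} + 22559\right) + R = \left(\left(-30 + 3 \cdot 100 + \frac{30}{100}\right) + 22559\right) + 2380 = \left(\left(-30 + 300 + 30 \cdot \frac{1}{100}\right) + 22559\right) + 2380 = \left(\left(-30 + 300 + \frac{3}{10}\right) + 22559\right) + 2380 = \left(\frac{2703}{10} + 22559\right) + 2380 = \frac{228293}{10} + 2380 = \frac{252093}{10}$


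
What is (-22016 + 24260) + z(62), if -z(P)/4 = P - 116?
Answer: 2460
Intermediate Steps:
z(P) = 464 - 4*P (z(P) = -4*(P - 116) = -4*(-116 + P) = 464 - 4*P)
(-22016 + 24260) + z(62) = (-22016 + 24260) + (464 - 4*62) = 2244 + (464 - 248) = 2244 + 216 = 2460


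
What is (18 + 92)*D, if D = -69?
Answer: -7590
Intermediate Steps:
(18 + 92)*D = (18 + 92)*(-69) = 110*(-69) = -7590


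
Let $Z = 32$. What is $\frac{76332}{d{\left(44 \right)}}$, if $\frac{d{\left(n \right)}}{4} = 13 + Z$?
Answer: $\frac{6361}{15} \approx 424.07$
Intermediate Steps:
$d{\left(n \right)} = 180$ ($d{\left(n \right)} = 4 \left(13 + 32\right) = 4 \cdot 45 = 180$)
$\frac{76332}{d{\left(44 \right)}} = \frac{76332}{180} = 76332 \cdot \frac{1}{180} = \frac{6361}{15}$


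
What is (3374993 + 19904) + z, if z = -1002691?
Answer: 2392206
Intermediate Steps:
(3374993 + 19904) + z = (3374993 + 19904) - 1002691 = 3394897 - 1002691 = 2392206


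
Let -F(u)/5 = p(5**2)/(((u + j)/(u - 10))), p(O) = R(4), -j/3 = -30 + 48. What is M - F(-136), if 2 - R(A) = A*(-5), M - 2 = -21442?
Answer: -405754/19 ≈ -21355.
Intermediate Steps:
M = -21440 (M = 2 - 21442 = -21440)
j = -54 (j = -3*(-30 + 48) = -3*18 = -54)
R(A) = 2 + 5*A (R(A) = 2 - A*(-5) = 2 - (-5)*A = 2 + 5*A)
p(O) = 22 (p(O) = 2 + 5*4 = 2 + 20 = 22)
F(u) = -110*(-10 + u)/(-54 + u) (F(u) = -110/((u - 54)/(u - 10)) = -110/((-54 + u)/(-10 + u)) = -110*(-10 + u)/(-54 + u))
M - F(-136) = -21440 - 110*(10 - 1*(-136))/(-54 - 136) = -21440 - 110*(10 + 136)/(-190) = -21440 - 110*(-1)*146/190 = -21440 - 1*(-1606/19) = -21440 + 1606/19 = -405754/19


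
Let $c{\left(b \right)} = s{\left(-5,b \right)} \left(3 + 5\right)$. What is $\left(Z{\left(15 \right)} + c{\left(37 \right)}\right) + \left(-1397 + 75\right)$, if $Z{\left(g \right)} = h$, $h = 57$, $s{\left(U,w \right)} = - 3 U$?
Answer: $-1145$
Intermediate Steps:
$Z{\left(g \right)} = 57$
$c{\left(b \right)} = 120$ ($c{\left(b \right)} = \left(-3\right) \left(-5\right) \left(3 + 5\right) = 15 \cdot 8 = 120$)
$\left(Z{\left(15 \right)} + c{\left(37 \right)}\right) + \left(-1397 + 75\right) = \left(57 + 120\right) + \left(-1397 + 75\right) = 177 - 1322 = -1145$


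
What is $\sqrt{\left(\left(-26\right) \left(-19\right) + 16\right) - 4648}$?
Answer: $i \sqrt{4138} \approx 64.327 i$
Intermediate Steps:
$\sqrt{\left(\left(-26\right) \left(-19\right) + 16\right) - 4648} = \sqrt{\left(494 + 16\right) - 4648} = \sqrt{510 - 4648} = \sqrt{-4138} = i \sqrt{4138}$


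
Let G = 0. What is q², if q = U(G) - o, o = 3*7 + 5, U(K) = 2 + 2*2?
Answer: 400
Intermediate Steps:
U(K) = 6 (U(K) = 2 + 4 = 6)
o = 26 (o = 21 + 5 = 26)
q = -20 (q = 6 - 1*26 = 6 - 26 = -20)
q² = (-20)² = 400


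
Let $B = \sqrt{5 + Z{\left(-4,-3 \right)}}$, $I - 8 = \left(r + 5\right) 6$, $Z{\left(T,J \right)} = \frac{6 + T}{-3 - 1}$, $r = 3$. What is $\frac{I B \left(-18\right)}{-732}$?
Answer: $\frac{126 \sqrt{2}}{61} \approx 2.9212$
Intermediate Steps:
$Z{\left(T,J \right)} = - \frac{3}{2} - \frac{T}{4}$ ($Z{\left(T,J \right)} = \frac{6 + T}{-4} = \left(6 + T\right) \left(- \frac{1}{4}\right) = - \frac{3}{2} - \frac{T}{4}$)
$I = 56$ ($I = 8 + \left(3 + 5\right) 6 = 8 + 8 \cdot 6 = 8 + 48 = 56$)
$B = \frac{3 \sqrt{2}}{2}$ ($B = \sqrt{5 - \frac{1}{2}} = \sqrt{\frac{9}{2}} = \frac{3 \sqrt{2}}{2} \approx 2.1213$)
$\frac{I B \left(-18\right)}{-732} = \frac{56 \frac{3 \sqrt{2}}{2} \left(-18\right)}{-732} = 84 \sqrt{2} \left(-18\right) \left(- \frac{1}{732}\right) = - 1512 \sqrt{2} \left(- \frac{1}{732}\right) = \frac{126 \sqrt{2}}{61}$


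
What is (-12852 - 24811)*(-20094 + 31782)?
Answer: -440205144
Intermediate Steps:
(-12852 - 24811)*(-20094 + 31782) = -37663*11688 = -440205144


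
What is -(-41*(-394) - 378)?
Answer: -15776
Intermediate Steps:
-(-41*(-394) - 378) = -(16154 - 378) = -1*15776 = -15776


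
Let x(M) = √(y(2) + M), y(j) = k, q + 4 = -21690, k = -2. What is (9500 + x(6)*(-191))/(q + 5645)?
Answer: -9118/16049 ≈ -0.56814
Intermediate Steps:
q = -21694 (q = -4 - 21690 = -21694)
y(j) = -2
x(M) = √(-2 + M)
(9500 + x(6)*(-191))/(q + 5645) = (9500 + √(-2 + 6)*(-191))/(-21694 + 5645) = (9500 + √4*(-191))/(-16049) = (9500 + 2*(-191))*(-1/16049) = (9500 - 382)*(-1/16049) = 9118*(-1/16049) = -9118/16049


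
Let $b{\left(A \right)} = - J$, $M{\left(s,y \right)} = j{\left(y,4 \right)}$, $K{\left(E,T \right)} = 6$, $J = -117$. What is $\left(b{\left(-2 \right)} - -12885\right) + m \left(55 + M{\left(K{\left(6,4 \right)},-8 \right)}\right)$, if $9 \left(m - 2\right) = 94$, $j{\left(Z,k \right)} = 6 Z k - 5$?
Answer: $\frac{101114}{9} \approx 11235.0$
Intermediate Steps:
$j{\left(Z,k \right)} = -5 + 6 Z k$ ($j{\left(Z,k \right)} = 6 Z k - 5 = -5 + 6 Z k$)
$M{\left(s,y \right)} = -5 + 24 y$ ($M{\left(s,y \right)} = -5 + 6 y 4 = -5 + 24 y$)
$m = \frac{112}{9}$ ($m = 2 + \frac{1}{9} \cdot 94 = 2 + \frac{94}{9} = \frac{112}{9} \approx 12.444$)
$b{\left(A \right)} = 117$ ($b{\left(A \right)} = \left(-1\right) \left(-117\right) = 117$)
$\left(b{\left(-2 \right)} - -12885\right) + m \left(55 + M{\left(K{\left(6,4 \right)},-8 \right)}\right) = \left(117 - -12885\right) + \frac{112 \left(55 + \left(-5 + 24 \left(-8\right)\right)\right)}{9} = \left(117 + 12885\right) + \frac{112 \left(55 - 197\right)}{9} = 13002 + \frac{112 \left(55 - 197\right)}{9} = 13002 + \frac{112}{9} \left(-142\right) = 13002 - \frac{15904}{9} = \frac{101114}{9}$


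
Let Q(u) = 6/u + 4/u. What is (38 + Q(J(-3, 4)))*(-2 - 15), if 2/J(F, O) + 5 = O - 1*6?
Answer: -51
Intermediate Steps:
J(F, O) = 2/(-11 + O) (J(F, O) = 2/(-5 + (O - 1*6)) = 2/(-5 + (O - 6)) = 2/(-5 + (-6 + O)) = 2/(-11 + O))
Q(u) = 10/u
(38 + Q(J(-3, 4)))*(-2 - 15) = (38 + 10/((2/(-11 + 4))))*(-2 - 15) = (38 + 10/((2/(-7))))*(-17) = (38 + 10/((2*(-⅐))))*(-17) = (38 + 10/(-2/7))*(-17) = (38 + 10*(-7/2))*(-17) = (38 - 35)*(-17) = 3*(-17) = -51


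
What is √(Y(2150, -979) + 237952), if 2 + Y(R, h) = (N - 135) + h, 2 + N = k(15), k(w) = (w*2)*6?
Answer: √237014 ≈ 486.84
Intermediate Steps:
k(w) = 12*w (k(w) = (2*w)*6 = 12*w)
N = 178 (N = -2 + 12*15 = -2 + 180 = 178)
Y(R, h) = 41 + h (Y(R, h) = -2 + ((178 - 135) + h) = -2 + (43 + h) = 41 + h)
√(Y(2150, -979) + 237952) = √((41 - 979) + 237952) = √(-938 + 237952) = √237014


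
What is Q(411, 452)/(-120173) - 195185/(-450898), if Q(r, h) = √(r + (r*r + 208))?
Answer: 195185/450898 - 14*√865/120173 ≈ 0.42945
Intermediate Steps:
Q(r, h) = √(208 + r + r²) (Q(r, h) = √(r + (r² + 208)) = √(r + (208 + r²)) = √(208 + r + r²))
Q(411, 452)/(-120173) - 195185/(-450898) = √(208 + 411 + 411²)/(-120173) - 195185/(-450898) = √(208 + 411 + 168921)*(-1/120173) - 195185*(-1/450898) = √169540*(-1/120173) + 195185/450898 = (14*√865)*(-1/120173) + 195185/450898 = -14*√865/120173 + 195185/450898 = 195185/450898 - 14*√865/120173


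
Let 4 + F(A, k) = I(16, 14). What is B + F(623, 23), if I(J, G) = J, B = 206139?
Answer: 206151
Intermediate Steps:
F(A, k) = 12 (F(A, k) = -4 + 16 = 12)
B + F(623, 23) = 206139 + 12 = 206151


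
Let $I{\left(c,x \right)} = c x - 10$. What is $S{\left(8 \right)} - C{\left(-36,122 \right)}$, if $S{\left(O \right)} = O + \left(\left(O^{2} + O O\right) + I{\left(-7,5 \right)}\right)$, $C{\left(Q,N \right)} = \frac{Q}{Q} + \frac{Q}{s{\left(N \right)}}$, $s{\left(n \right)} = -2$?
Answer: $72$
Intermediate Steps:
$I{\left(c,x \right)} = -10 + c x$
$C{\left(Q,N \right)} = 1 - \frac{Q}{2}$ ($C{\left(Q,N \right)} = \frac{Q}{Q} + \frac{Q}{-2} = 1 + Q \left(- \frac{1}{2}\right) = 1 - \frac{Q}{2}$)
$S{\left(O \right)} = -45 + O + 2 O^{2}$ ($S{\left(O \right)} = O - \left(45 - O^{2} - O O\right) = O + \left(\left(O^{2} + O^{2}\right) - 45\right) = O + \left(2 O^{2} - 45\right) = O + \left(-45 + 2 O^{2}\right) = -45 + O + 2 O^{2}$)
$S{\left(8 \right)} - C{\left(-36,122 \right)} = \left(-45 + 8 + 2 \cdot 8^{2}\right) - \left(1 - -18\right) = \left(-45 + 8 + 2 \cdot 64\right) - \left(1 + 18\right) = \left(-45 + 8 + 128\right) - 19 = 91 - 19 = 72$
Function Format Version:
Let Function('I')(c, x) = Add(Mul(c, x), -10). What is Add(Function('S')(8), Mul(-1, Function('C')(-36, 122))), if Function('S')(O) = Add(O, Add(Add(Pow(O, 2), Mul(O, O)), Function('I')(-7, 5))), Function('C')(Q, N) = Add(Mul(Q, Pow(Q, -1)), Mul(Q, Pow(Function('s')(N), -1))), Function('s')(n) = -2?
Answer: 72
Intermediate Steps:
Function('I')(c, x) = Add(-10, Mul(c, x))
Function('C')(Q, N) = Add(1, Mul(Rational(-1, 2), Q)) (Function('C')(Q, N) = Add(Mul(Q, Pow(Q, -1)), Mul(Q, Pow(-2, -1))) = Add(1, Mul(Q, Rational(-1, 2))) = Add(1, Mul(Rational(-1, 2), Q)))
Function('S')(O) = Add(-45, O, Mul(2, Pow(O, 2))) (Function('S')(O) = Add(O, Add(Add(Pow(O, 2), Mul(O, O)), Add(-10, Mul(-7, 5)))) = Add(O, Add(Add(Pow(O, 2), Pow(O, 2)), Add(-10, -35))) = Add(O, Add(Mul(2, Pow(O, 2)), -45)) = Add(O, Add(-45, Mul(2, Pow(O, 2)))) = Add(-45, O, Mul(2, Pow(O, 2))))
Add(Function('S')(8), Mul(-1, Function('C')(-36, 122))) = Add(Add(-45, 8, Mul(2, Pow(8, 2))), Mul(-1, Add(1, Mul(Rational(-1, 2), -36)))) = Add(Add(-45, 8, Mul(2, 64)), Mul(-1, Add(1, 18))) = Add(Add(-45, 8, 128), Mul(-1, 19)) = Add(91, -19) = 72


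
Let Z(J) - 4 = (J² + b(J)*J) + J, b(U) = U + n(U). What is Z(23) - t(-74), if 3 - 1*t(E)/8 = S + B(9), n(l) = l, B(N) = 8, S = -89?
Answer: 942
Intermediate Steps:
b(U) = 2*U (b(U) = U + U = 2*U)
t(E) = 672 (t(E) = 24 - 8*(-89 + 8) = 24 - 8*(-81) = 24 + 648 = 672)
Z(J) = 4 + J + 3*J² (Z(J) = 4 + ((J² + (2*J)*J) + J) = 4 + ((J² + 2*J²) + J) = 4 + (3*J² + J) = 4 + (J + 3*J²) = 4 + J + 3*J²)
Z(23) - t(-74) = (4 + 23 + 3*23²) - 1*672 = (4 + 23 + 3*529) - 672 = (4 + 23 + 1587) - 672 = 1614 - 672 = 942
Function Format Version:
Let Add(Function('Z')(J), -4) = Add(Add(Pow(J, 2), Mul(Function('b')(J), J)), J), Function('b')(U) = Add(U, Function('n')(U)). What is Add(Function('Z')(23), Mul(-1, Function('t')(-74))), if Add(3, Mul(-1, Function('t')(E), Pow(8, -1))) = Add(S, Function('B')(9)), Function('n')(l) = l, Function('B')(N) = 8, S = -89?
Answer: 942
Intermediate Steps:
Function('b')(U) = Mul(2, U) (Function('b')(U) = Add(U, U) = Mul(2, U))
Function('t')(E) = 672 (Function('t')(E) = Add(24, Mul(-8, Add(-89, 8))) = Add(24, Mul(-8, -81)) = Add(24, 648) = 672)
Function('Z')(J) = Add(4, J, Mul(3, Pow(J, 2))) (Function('Z')(J) = Add(4, Add(Add(Pow(J, 2), Mul(Mul(2, J), J)), J)) = Add(4, Add(Add(Pow(J, 2), Mul(2, Pow(J, 2))), J)) = Add(4, Add(Mul(3, Pow(J, 2)), J)) = Add(4, Add(J, Mul(3, Pow(J, 2)))) = Add(4, J, Mul(3, Pow(J, 2))))
Add(Function('Z')(23), Mul(-1, Function('t')(-74))) = Add(Add(4, 23, Mul(3, Pow(23, 2))), Mul(-1, 672)) = Add(Add(4, 23, Mul(3, 529)), -672) = Add(Add(4, 23, 1587), -672) = Add(1614, -672) = 942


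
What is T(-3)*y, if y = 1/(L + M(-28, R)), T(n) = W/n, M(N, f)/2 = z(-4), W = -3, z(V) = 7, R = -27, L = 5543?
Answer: 1/5557 ≈ 0.00017995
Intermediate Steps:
M(N, f) = 14 (M(N, f) = 2*7 = 14)
T(n) = -3/n
y = 1/5557 (y = 1/(5543 + 14) = 1/5557 ≈ 0.00017995)
T(-3)*y = -3/(-3)*(1/5557) = -3*(-⅓)*(1/5557) = 1*(1/5557) = 1/5557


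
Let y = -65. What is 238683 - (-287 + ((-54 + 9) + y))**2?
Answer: 81074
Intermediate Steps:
238683 - (-287 + ((-54 + 9) + y))**2 = 238683 - (-287 + ((-54 + 9) - 65))**2 = 238683 - (-287 + (-45 - 65))**2 = 238683 - (-287 - 110)**2 = 238683 - 1*(-397)**2 = 238683 - 1*157609 = 238683 - 157609 = 81074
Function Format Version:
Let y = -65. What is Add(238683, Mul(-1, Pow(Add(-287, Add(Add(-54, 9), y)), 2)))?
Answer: 81074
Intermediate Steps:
Add(238683, Mul(-1, Pow(Add(-287, Add(Add(-54, 9), y)), 2))) = Add(238683, Mul(-1, Pow(Add(-287, Add(Add(-54, 9), -65)), 2))) = Add(238683, Mul(-1, Pow(Add(-287, Add(-45, -65)), 2))) = Add(238683, Mul(-1, Pow(Add(-287, -110), 2))) = Add(238683, Mul(-1, Pow(-397, 2))) = Add(238683, Mul(-1, 157609)) = Add(238683, -157609) = 81074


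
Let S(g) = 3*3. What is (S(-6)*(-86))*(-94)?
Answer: 72756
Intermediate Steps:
S(g) = 9
(S(-6)*(-86))*(-94) = (9*(-86))*(-94) = -774*(-94) = 72756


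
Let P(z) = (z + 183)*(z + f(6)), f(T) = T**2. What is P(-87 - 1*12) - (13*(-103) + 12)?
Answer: -3965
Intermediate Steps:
P(z) = (36 + z)*(183 + z) (P(z) = (z + 183)*(z + 6**2) = (183 + z)*(z + 36) = (183 + z)*(36 + z) = (36 + z)*(183 + z))
P(-87 - 1*12) - (13*(-103) + 12) = (6588 + (-87 - 1*12)**2 + 219*(-87 - 1*12)) - (13*(-103) + 12) = (6588 + (-87 - 12)**2 + 219*(-87 - 12)) - (-1339 + 12) = (6588 + (-99)**2 + 219*(-99)) - 1*(-1327) = (6588 + 9801 - 21681) + 1327 = -5292 + 1327 = -3965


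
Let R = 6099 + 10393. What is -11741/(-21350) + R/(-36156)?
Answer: 18100849/192982650 ≈ 0.093795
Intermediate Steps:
R = 16492
-11741/(-21350) + R/(-36156) = -11741/(-21350) + 16492/(-36156) = -11741*(-1/21350) + 16492*(-1/36156) = 11741/21350 - 4123/9039 = 18100849/192982650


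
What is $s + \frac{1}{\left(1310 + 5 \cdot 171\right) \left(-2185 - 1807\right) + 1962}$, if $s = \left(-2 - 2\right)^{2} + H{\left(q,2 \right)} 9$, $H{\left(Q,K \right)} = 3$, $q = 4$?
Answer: $\frac{371550873}{8640718} \approx 43.0$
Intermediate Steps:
$s = 43$ ($s = \left(-2 - 2\right)^{2} + 3 \cdot 9 = \left(-4\right)^{2} + 27 = 16 + 27 = 43$)
$s + \frac{1}{\left(1310 + 5 \cdot 171\right) \left(-2185 - 1807\right) + 1962} = 43 + \frac{1}{\left(1310 + 5 \cdot 171\right) \left(-2185 - 1807\right) + 1962} = 43 + \frac{1}{\left(1310 + 855\right) \left(-3992\right) + 1962} = 43 + \frac{1}{2165 \left(-3992\right) + 1962} = 43 + \frac{1}{-8642680 + 1962} = 43 + \frac{1}{-8640718} = 43 - \frac{1}{8640718} = \frac{371550873}{8640718}$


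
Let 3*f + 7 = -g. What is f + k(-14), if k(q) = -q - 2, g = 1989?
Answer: -1960/3 ≈ -653.33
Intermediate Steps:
f = -1996/3 (f = -7/3 + (-1*1989)/3 = -7/3 + (1/3)*(-1989) = -7/3 - 663 = -1996/3 ≈ -665.33)
k(q) = -2 - q
f + k(-14) = -1996/3 + (-2 - 1*(-14)) = -1996/3 + (-2 + 14) = -1996/3 + 12 = -1960/3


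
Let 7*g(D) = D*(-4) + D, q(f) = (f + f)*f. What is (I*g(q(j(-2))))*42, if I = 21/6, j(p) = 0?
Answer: 0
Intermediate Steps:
q(f) = 2*f² (q(f) = (2*f)*f = 2*f²)
g(D) = -3*D/7 (g(D) = (D*(-4) + D)/7 = (-4*D + D)/7 = (-3*D)/7 = -3*D/7)
I = 7/2 (I = 21*(⅙) = 7/2 ≈ 3.5000)
(I*g(q(j(-2))))*42 = (7*(-6*0²/7)/2)*42 = (7*(-6*0/7)/2)*42 = (7*(-3/7*0)/2)*42 = ((7/2)*0)*42 = 0*42 = 0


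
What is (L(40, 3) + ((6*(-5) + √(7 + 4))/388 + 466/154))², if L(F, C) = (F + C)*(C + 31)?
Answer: 1915533307506855/892575376 + 21883403*√11/2897972 ≈ 2.1461e+6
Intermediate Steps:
L(F, C) = (31 + C)*(C + F) (L(F, C) = (C + F)*(31 + C) = (31 + C)*(C + F))
(L(40, 3) + ((6*(-5) + √(7 + 4))/388 + 466/154))² = ((3² + 31*3 + 31*40 + 3*40) + ((6*(-5) + √(7 + 4))/388 + 466/154))² = ((9 + 93 + 1240 + 120) + ((-30 + √11)*(1/388) + 466*(1/154)))² = (1462 + ((-15/194 + √11/388) + 233/77))² = (1462 + (44047/14938 + √11/388))² = (21883403/14938 + √11/388)²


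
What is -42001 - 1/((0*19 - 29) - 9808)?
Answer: -413163836/9837 ≈ -42001.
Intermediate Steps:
-42001 - 1/((0*19 - 29) - 9808) = -42001 - 1/((0 - 29) - 9808) = -42001 - 1/(-29 - 9808) = -42001 - 1/(-9837) = -42001 - 1*(-1/9837) = -42001 + 1/9837 = -413163836/9837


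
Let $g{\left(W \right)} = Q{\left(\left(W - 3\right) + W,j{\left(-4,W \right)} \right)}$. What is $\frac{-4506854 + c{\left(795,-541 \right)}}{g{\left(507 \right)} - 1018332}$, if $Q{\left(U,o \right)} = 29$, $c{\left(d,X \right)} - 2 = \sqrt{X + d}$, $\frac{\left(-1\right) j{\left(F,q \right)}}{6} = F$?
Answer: $\frac{4506852}{1018303} - \frac{\sqrt{254}}{1018303} \approx 4.4258$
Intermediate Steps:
$j{\left(F,q \right)} = - 6 F$
$c{\left(d,X \right)} = 2 + \sqrt{X + d}$
$g{\left(W \right)} = 29$
$\frac{-4506854 + c{\left(795,-541 \right)}}{g{\left(507 \right)} - 1018332} = \frac{-4506854 + \left(2 + \sqrt{-541 + 795}\right)}{29 - 1018332} = \frac{-4506854 + \left(2 + \sqrt{254}\right)}{-1018303} = \left(-4506852 + \sqrt{254}\right) \left(- \frac{1}{1018303}\right) = \frac{4506852}{1018303} - \frac{\sqrt{254}}{1018303}$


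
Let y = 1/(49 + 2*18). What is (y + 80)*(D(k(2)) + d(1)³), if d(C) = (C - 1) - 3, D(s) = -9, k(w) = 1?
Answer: -244836/85 ≈ -2880.4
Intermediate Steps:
d(C) = -4 + C (d(C) = (-1 + C) - 3 = -4 + C)
y = 1/85 (y = 1/(49 + 36) = 1/85 ≈ 0.011765)
(y + 80)*(D(k(2)) + d(1)³) = (1/85 + 80)*(-9 + (-4 + 1)³) = 6801*(-9 + (-3)³)/85 = 6801*(-9 - 27)/85 = (6801/85)*(-36) = -244836/85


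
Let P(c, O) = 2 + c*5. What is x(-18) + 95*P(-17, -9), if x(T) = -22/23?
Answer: -181377/23 ≈ -7886.0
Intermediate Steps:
x(T) = -22/23 (x(T) = -22*1/23 = -22/23)
P(c, O) = 2 + 5*c
x(-18) + 95*P(-17, -9) = -22/23 + 95*(2 + 5*(-17)) = -22/23 + 95*(2 - 85) = -22/23 + 95*(-83) = -22/23 - 7885 = -181377/23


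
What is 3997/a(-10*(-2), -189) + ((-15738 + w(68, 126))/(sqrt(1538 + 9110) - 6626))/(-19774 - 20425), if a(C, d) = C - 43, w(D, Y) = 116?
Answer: -1763141119658110/10145667266139 - 85921*sqrt(22)/441115968093 ≈ -173.78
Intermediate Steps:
a(C, d) = -43 + C
3997/a(-10*(-2), -189) + ((-15738 + w(68, 126))/(sqrt(1538 + 9110) - 6626))/(-19774 - 20425) = 3997/(-43 - 10*(-2)) + ((-15738 + 116)/(sqrt(1538 + 9110) - 6626))/(-19774 - 20425) = 3997/(-43 + 20) - 15622/(sqrt(10648) - 6626)/(-40199) = 3997/(-23) - 15622/(22*sqrt(22) - 6626)*(-1/40199) = 3997*(-1/23) - 15622/(-6626 + 22*sqrt(22))*(-1/40199) = -3997/23 + 15622/(40199*(-6626 + 22*sqrt(22)))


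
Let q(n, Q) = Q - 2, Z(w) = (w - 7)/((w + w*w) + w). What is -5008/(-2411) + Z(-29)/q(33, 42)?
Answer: 4354549/2097570 ≈ 2.0760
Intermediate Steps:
Z(w) = (-7 + w)/(w² + 2*w) (Z(w) = (-7 + w)/((w + w²) + w) = (-7 + w)/(w² + 2*w))
q(n, Q) = -2 + Q
-5008/(-2411) + Z(-29)/q(33, 42) = -5008/(-2411) + ((-7 - 29)/((-29)*(2 - 29)))/(-2 + 42) = -5008*(-1/2411) - 1/29*(-36)/(-27)/40 = 5008/2411 - 1/29*(-1/27)*(-36)*(1/40) = 5008/2411 - 4/87*1/40 = 5008/2411 - 1/870 = 4354549/2097570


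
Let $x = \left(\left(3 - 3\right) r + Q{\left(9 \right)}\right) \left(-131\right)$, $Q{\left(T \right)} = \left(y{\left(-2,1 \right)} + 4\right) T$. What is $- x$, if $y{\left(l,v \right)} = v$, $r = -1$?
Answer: $5895$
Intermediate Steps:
$Q{\left(T \right)} = 5 T$ ($Q{\left(T \right)} = \left(1 + 4\right) T = 5 T$)
$x = -5895$ ($x = \left(\left(3 - 3\right) \left(-1\right) + 5 \cdot 9\right) \left(-131\right) = \left(0 \left(-1\right) + 45\right) \left(-131\right) = \left(0 + 45\right) \left(-131\right) = 45 \left(-131\right) = -5895$)
$- x = \left(-1\right) \left(-5895\right) = 5895$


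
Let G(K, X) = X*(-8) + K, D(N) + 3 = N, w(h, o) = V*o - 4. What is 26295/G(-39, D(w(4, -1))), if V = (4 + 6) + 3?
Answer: 26295/121 ≈ 217.31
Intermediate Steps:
V = 13 (V = 10 + 3 = 13)
w(h, o) = -4 + 13*o (w(h, o) = 13*o - 4 = -4 + 13*o)
D(N) = -3 + N
G(K, X) = K - 8*X (G(K, X) = -8*X + K = K - 8*X)
26295/G(-39, D(w(4, -1))) = 26295/(-39 - 8*(-3 + (-4 + 13*(-1)))) = 26295/(-39 - 8*(-3 + (-4 - 13))) = 26295/(-39 - 8*(-3 - 17)) = 26295/(-39 - 8*(-20)) = 26295/(-39 + 160) = 26295/121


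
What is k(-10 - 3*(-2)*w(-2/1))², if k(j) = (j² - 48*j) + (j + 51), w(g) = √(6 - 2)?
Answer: 1521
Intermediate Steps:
w(g) = 2 (w(g) = √4 = 2)
k(j) = 51 + j² - 47*j (k(j) = (j² - 48*j) + (51 + j) = 51 + j² - 47*j)
k(-10 - 3*(-2)*w(-2/1))² = (51 + (-10 - 3*(-2)*2)² - 47*(-10 - 3*(-2)*2))² = (51 + (-10 - (-6)*2)² - 47*(-10 - (-6)*2))² = (51 + (-10 - 1*(-12))² - 47*(-10 - 1*(-12)))² = (51 + (-10 + 12)² - 47*(-10 + 12))² = (51 + 2² - 47*2)² = (51 + 4 - 94)² = (-39)² = 1521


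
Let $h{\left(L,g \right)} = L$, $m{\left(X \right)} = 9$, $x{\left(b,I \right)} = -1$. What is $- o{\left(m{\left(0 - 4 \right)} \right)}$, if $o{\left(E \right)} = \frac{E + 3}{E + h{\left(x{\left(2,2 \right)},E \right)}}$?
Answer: $- \frac{3}{2} \approx -1.5$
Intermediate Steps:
$o{\left(E \right)} = \frac{3 + E}{-1 + E}$ ($o{\left(E \right)} = \frac{E + 3}{E - 1} = \frac{3 + E}{-1 + E}$)
$- o{\left(m{\left(0 - 4 \right)} \right)} = - \frac{3 + 9}{-1 + 9} = - \frac{12}{8} = \left(-1\right) \frac{3}{2} = - \frac{3}{2}$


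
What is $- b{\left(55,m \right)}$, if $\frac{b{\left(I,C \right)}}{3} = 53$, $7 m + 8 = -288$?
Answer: $-159$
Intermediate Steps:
$m = - \frac{296}{7}$ ($m = - \frac{8}{7} + \frac{1}{7} \left(-288\right) = - \frac{8}{7} - \frac{288}{7} = - \frac{296}{7} \approx -42.286$)
$b{\left(I,C \right)} = 159$ ($b{\left(I,C \right)} = 3 \cdot 53 = 159$)
$- b{\left(55,m \right)} = \left(-1\right) 159 = -159$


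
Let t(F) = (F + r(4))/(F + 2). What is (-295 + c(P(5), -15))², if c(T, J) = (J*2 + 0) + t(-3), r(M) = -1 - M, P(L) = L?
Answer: 100489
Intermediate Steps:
t(F) = (-5 + F)/(2 + F) (t(F) = (F + (-1 - 1*4))/(F + 2) = (F + (-1 - 4))/(2 + F) = (F - 5)/(2 + F) = (-5 + F)/(2 + F))
c(T, J) = 8 + 2*J (c(T, J) = (J*2 + 0) + (-5 - 3)/(2 - 3) = (2*J + 0) - 8/(-1) = 2*J - 1*(-8) = 2*J + 8 = 8 + 2*J)
(-295 + c(P(5), -15))² = (-295 + (8 + 2*(-15)))² = (-295 + (8 - 30))² = (-295 - 22)² = (-317)² = 100489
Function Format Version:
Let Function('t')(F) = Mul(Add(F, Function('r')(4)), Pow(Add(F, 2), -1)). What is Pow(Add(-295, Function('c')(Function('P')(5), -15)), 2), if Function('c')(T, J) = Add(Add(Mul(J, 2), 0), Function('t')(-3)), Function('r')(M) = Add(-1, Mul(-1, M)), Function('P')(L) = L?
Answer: 100489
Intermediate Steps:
Function('t')(F) = Mul(Pow(Add(2, F), -1), Add(-5, F)) (Function('t')(F) = Mul(Add(F, Add(-1, Mul(-1, 4))), Pow(Add(F, 2), -1)) = Mul(Add(F, Add(-1, -4)), Pow(Add(2, F), -1)) = Mul(Add(F, -5), Pow(Add(2, F), -1)) = Mul(Add(-5, F), Pow(Add(2, F), -1)) = Mul(Pow(Add(2, F), -1), Add(-5, F)))
Function('c')(T, J) = Add(8, Mul(2, J)) (Function('c')(T, J) = Add(Add(Mul(J, 2), 0), Mul(Pow(Add(2, -3), -1), Add(-5, -3))) = Add(Add(Mul(2, J), 0), Mul(Pow(-1, -1), -8)) = Add(Mul(2, J), Mul(-1, -8)) = Add(Mul(2, J), 8) = Add(8, Mul(2, J)))
Pow(Add(-295, Function('c')(Function('P')(5), -15)), 2) = Pow(Add(-295, Add(8, Mul(2, -15))), 2) = Pow(Add(-295, Add(8, -30)), 2) = Pow(Add(-295, -22), 2) = Pow(-317, 2) = 100489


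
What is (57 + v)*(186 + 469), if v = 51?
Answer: 70740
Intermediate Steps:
(57 + v)*(186 + 469) = (57 + 51)*(186 + 469) = 108*655 = 70740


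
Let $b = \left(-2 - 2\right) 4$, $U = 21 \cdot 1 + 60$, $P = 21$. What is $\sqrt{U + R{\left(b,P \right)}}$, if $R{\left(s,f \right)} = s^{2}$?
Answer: $\sqrt{337} \approx 18.358$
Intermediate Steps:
$U = 81$ ($U = 21 + 60 = 81$)
$b = -16$ ($b = \left(-4\right) 4 = -16$)
$\sqrt{U + R{\left(b,P \right)}} = \sqrt{81 + \left(-16\right)^{2}} = \sqrt{81 + 256} = \sqrt{337}$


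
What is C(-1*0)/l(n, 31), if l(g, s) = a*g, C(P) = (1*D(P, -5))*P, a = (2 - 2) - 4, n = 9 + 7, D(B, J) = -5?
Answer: 0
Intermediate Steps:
n = 16
a = -4 (a = 0 - 4 = -4)
C(P) = -5*P (C(P) = (1*(-5))*P = -5*P)
l(g, s) = -4*g
C(-1*0)/l(n, 31) = (-(-5)*0)/((-4*16)) = -5*0/(-64) = 0*(-1/64) = 0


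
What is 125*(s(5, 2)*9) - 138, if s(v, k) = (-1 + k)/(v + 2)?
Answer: 159/7 ≈ 22.714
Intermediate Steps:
s(v, k) = (-1 + k)/(2 + v)
125*(s(5, 2)*9) - 138 = 125*(((-1 + 2)/(2 + 5))*9) - 138 = 125*((1/7)*9) - 138 = 125*(9/7) - 138 = 1125/7 - 138 = 159/7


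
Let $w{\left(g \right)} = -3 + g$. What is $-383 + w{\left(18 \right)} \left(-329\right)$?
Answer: $-5318$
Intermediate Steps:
$-383 + w{\left(18 \right)} \left(-329\right) = -383 + \left(-3 + 18\right) \left(-329\right) = -383 + 15 \left(-329\right) = -383 - 4935 = -5318$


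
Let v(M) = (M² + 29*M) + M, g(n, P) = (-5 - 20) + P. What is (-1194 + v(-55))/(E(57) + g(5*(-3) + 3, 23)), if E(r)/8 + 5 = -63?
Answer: -181/546 ≈ -0.33150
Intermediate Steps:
g(n, P) = -25 + P
E(r) = -544 (E(r) = -40 + 8*(-63) = -40 - 504 = -544)
v(M) = M² + 30*M
(-1194 + v(-55))/(E(57) + g(5*(-3) + 3, 23)) = (-1194 - 55*(30 - 55))/(-544 + (-25 + 23)) = (-1194 - 55*(-25))/(-544 - 2) = (-1194 + 1375)/(-546) = 181*(-1/546) = -181/546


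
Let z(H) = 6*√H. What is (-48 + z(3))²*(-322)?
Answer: -776664 + 185472*√3 ≈ -4.5542e+5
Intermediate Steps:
(-48 + z(3))²*(-322) = (-48 + 6*√3)²*(-322) = -322*(-48 + 6*√3)²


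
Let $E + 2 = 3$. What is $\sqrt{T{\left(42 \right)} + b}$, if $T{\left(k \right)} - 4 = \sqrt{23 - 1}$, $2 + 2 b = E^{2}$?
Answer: $\frac{\sqrt{14 + 4 \sqrt{22}}}{2} \approx 2.8619$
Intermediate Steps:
$E = 1$ ($E = -2 + 3 = 1$)
$b = - \frac{1}{2}$ ($b = -1 + \frac{1^{2}}{2} = -1 + \frac{1}{2} \cdot 1 = -1 + \frac{1}{2} = - \frac{1}{2} \approx -0.5$)
$T{\left(k \right)} = 4 + \sqrt{22}$ ($T{\left(k \right)} = 4 + \sqrt{23 - 1} = 4 + \sqrt{22}$)
$\sqrt{T{\left(42 \right)} + b} = \sqrt{\left(4 + \sqrt{22}\right) - \frac{1}{2}} = \sqrt{\frac{7}{2} + \sqrt{22}}$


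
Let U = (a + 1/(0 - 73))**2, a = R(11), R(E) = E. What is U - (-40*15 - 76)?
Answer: 4245608/5329 ≈ 796.70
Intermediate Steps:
a = 11
U = 643204/5329 (U = (11 + 1/(0 - 73))**2 = (11 + 1/(-73))**2 = (11 - 1/73)**2 = (802/73)**2 = 643204/5329 ≈ 120.70)
U - (-40*15 - 76) = 643204/5329 - (-40*15 - 76) = 643204/5329 - (-600 - 76) = 643204/5329 - 1*(-676) = 643204/5329 + 676 = 4245608/5329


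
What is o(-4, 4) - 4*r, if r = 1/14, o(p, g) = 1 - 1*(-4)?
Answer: 33/7 ≈ 4.7143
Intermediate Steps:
o(p, g) = 5 (o(p, g) = 1 + 4 = 5)
r = 1/14 ≈ 0.071429
o(-4, 4) - 4*r = 5 - 4*1/14 = 5 - 2/7 = 33/7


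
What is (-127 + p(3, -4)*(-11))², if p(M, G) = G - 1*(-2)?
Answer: 11025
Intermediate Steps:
p(M, G) = 2 + G (p(M, G) = G + 2 = 2 + G)
(-127 + p(3, -4)*(-11))² = (-127 + (2 - 4)*(-11))² = (-127 - 2*(-11))² = (-127 + 22)² = (-105)² = 11025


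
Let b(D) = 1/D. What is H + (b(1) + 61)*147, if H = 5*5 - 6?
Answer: 9133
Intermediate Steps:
H = 19 (H = 25 - 6 = 19)
H + (b(1) + 61)*147 = 19 + (1/1 + 61)*147 = 19 + (1 + 61)*147 = 19 + 62*147 = 19 + 9114 = 9133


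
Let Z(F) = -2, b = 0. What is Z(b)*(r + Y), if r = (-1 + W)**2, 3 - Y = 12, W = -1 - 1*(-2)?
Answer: 18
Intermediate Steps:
W = 1 (W = -1 + 2 = 1)
Y = -9 (Y = 3 - 1*12 = 3 - 12 = -9)
r = 0 (r = (-1 + 1)**2 = 0**2 = 0)
Z(b)*(r + Y) = -2*(0 - 9) = -2*(-9) = 18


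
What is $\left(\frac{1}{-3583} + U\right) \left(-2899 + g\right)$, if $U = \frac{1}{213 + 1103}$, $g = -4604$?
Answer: $- \frac{17009301}{4715228} \approx -3.6073$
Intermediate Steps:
$U = \frac{1}{1316} \approx 0.00075988$
$\left(\frac{1}{-3583} + U\right) \left(-2899 + g\right) = \left(\frac{1}{-3583} + \frac{1}{1316}\right) \left(-2899 - 4604\right) = \left(- \frac{1}{3583} + \frac{1}{1316}\right) \left(-7503\right) = \frac{2267}{4715228} \left(-7503\right) = - \frac{17009301}{4715228}$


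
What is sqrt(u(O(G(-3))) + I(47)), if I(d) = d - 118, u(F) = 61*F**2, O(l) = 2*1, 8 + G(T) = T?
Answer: sqrt(173) ≈ 13.153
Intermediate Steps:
G(T) = -8 + T
O(l) = 2
I(d) = -118 + d
sqrt(u(O(G(-3))) + I(47)) = sqrt(61*2**2 + (-118 + 47)) = sqrt(61*4 - 71) = sqrt(244 - 71) = sqrt(173)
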